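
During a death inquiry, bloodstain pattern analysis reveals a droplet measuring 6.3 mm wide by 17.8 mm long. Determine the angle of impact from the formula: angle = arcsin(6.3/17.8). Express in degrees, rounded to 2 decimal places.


Blood spatter impact angle calculation:
width / length = 6.3 / 17.8 = 0.353933
angle = arcsin(0.353933)
angle = 20.73 degrees

20.73


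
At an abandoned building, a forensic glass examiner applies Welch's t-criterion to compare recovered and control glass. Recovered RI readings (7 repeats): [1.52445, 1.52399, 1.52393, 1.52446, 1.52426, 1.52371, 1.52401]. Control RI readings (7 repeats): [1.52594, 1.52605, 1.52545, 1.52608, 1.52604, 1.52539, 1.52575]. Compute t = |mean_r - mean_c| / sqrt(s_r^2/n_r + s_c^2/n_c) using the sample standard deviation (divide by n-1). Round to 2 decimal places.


Welch's t-criterion for glass RI comparison:
Recovered mean = sum / n_r = 10.66881 / 7 = 1.5241157
Control mean = sum / n_c = 10.6807 / 7 = 1.5258143
Recovered sample variance s_r^2 = 7.95286e-08
Control sample variance s_c^2 = 8.49619e-08
Welch SE (unpooled) = sqrt(s_r^2/n_r + s_c^2/n_c) = sqrt(1.13612e-08 + 1.21374e-08) = sqrt(2.34986e-08) = 0.000153293
|mean_r - mean_c| = 0.00169857
t = 0.00169857 / 0.000153293 = 11.08

11.08


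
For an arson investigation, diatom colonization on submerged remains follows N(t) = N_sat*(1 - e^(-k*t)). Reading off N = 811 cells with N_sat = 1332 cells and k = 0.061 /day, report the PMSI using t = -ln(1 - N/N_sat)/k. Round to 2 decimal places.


PMSI from diatom colonization curve:
N / N_sat = 811 / 1332 = 0.608859
1 - N/N_sat = 0.391141
ln(1 - N/N_sat) = -0.938687
t = -ln(1 - N/N_sat) / k = -(-0.938687) / 0.061 = 15.39 days

15.39


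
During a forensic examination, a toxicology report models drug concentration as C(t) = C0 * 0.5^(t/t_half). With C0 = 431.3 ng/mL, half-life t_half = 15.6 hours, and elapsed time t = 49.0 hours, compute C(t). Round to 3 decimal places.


Drug concentration decay:
Number of half-lives = t / t_half = 49.0 / 15.6 = 3.141026
Decay factor = 0.5^3.141026 = 0.11335925
C(t) = 431.3 * 0.11335925 = 48.892 ng/mL

48.892


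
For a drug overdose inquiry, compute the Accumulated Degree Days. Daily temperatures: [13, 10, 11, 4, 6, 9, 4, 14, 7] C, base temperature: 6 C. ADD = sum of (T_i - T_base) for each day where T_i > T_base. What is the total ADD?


Computing ADD day by day:
Day 1: max(0, 13 - 6) = 7
Day 2: max(0, 10 - 6) = 4
Day 3: max(0, 11 - 6) = 5
Day 4: max(0, 4 - 6) = 0
Day 5: max(0, 6 - 6) = 0
Day 6: max(0, 9 - 6) = 3
Day 7: max(0, 4 - 6) = 0
Day 8: max(0, 14 - 6) = 8
Day 9: max(0, 7 - 6) = 1
Total ADD = 28

28


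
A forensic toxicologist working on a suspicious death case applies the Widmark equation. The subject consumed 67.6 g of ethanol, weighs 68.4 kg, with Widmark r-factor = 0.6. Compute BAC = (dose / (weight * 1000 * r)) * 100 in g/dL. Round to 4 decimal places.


Applying the Widmark formula:
BAC = (dose_g / (body_wt * 1000 * r)) * 100
Denominator = 68.4 * 1000 * 0.6 = 41040
BAC = (67.6 / 41040) * 100
BAC = 0.1647 g/dL

0.1647


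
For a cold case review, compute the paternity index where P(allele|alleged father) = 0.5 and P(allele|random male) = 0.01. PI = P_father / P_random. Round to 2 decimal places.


Paternity Index calculation:
PI = P(allele|father) / P(allele|random)
PI = 0.5 / 0.01
PI = 50.00

50.00


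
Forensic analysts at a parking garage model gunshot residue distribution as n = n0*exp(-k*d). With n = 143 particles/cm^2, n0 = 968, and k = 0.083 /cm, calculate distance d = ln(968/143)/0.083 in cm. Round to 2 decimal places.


GSR distance calculation:
n0/n = 968 / 143 = 6.769231
ln(n0/n) = 1.912387
d = 1.912387 / 0.083 = 23.04 cm

23.04


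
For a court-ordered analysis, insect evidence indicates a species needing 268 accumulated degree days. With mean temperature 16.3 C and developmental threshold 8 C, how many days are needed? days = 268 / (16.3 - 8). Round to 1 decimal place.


Insect development time:
Effective temperature = avg_temp - T_base = 16.3 - 8 = 8.3 C
Days = ADD / effective_temp = 268 / 8.3 = 32.3 days

32.3


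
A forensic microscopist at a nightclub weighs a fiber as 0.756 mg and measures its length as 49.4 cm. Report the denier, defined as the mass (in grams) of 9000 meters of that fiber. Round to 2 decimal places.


Denier calculation:
Mass in grams = 0.756 mg / 1000 = 0.000756 g
Length in meters = 49.4 cm / 100 = 0.494 m
Linear density = mass / length = 0.000756 / 0.494 = 0.00153036 g/m
Denier = (g/m) * 9000 = 0.00153036 * 9000 = 13.77

13.77


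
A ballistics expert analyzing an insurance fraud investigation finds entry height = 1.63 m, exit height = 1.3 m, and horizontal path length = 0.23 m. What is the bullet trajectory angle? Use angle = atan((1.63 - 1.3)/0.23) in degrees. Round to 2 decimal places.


Bullet trajectory angle:
Height difference = 1.63 - 1.3 = 0.33 m
angle = atan(0.33 / 0.23)
angle = atan(1.434783)
angle = 55.12 degrees

55.12


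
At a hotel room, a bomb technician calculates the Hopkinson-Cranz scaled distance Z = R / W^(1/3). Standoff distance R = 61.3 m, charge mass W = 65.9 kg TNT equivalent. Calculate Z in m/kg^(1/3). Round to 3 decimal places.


Scaled distance calculation:
W^(1/3) = 65.9^(1/3) = 4.039198
Z = R / W^(1/3) = 61.3 / 4.039198
Z = 15.176 m/kg^(1/3)

15.176


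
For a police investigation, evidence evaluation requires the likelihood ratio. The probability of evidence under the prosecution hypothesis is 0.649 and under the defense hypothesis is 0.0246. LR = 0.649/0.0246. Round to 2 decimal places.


Likelihood ratio calculation:
LR = P(E|Hp) / P(E|Hd)
LR = 0.649 / 0.0246
LR = 26.38

26.38


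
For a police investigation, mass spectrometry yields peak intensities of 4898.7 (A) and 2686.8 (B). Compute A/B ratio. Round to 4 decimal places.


Spectral peak ratio:
Peak A = 4898.7 counts
Peak B = 2686.8 counts
Ratio = 4898.7 / 2686.8 = 1.8232

1.8232


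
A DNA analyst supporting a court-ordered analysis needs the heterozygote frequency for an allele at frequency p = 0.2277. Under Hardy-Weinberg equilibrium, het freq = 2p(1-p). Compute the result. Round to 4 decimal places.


Hardy-Weinberg heterozygote frequency:
q = 1 - p = 1 - 0.2277 = 0.7723
2pq = 2 * 0.2277 * 0.7723 = 0.3517

0.3517


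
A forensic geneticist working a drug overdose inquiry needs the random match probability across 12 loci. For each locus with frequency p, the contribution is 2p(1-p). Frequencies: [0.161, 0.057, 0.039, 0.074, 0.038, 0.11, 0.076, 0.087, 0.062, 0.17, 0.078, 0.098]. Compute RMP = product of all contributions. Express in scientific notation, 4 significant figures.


Computing RMP for 12 loci:
Locus 1: 2 * 0.161 * 0.839 = 0.270158
Locus 2: 2 * 0.057 * 0.943 = 0.107502
Locus 3: 2 * 0.039 * 0.961 = 0.074958
Locus 4: 2 * 0.074 * 0.926 = 0.137048
Locus 5: 2 * 0.038 * 0.962 = 0.073112
Locus 6: 2 * 0.11 * 0.89 = 0.1958
Locus 7: 2 * 0.076 * 0.924 = 0.140448
Locus 8: 2 * 0.087 * 0.913 = 0.158862
Locus 9: 2 * 0.062 * 0.938 = 0.116312
Locus 10: 2 * 0.17 * 0.83 = 0.2822
Locus 11: 2 * 0.078 * 0.922 = 0.143832
Locus 12: 2 * 0.098 * 0.902 = 0.176792
RMP = 7.954e-11

7.954e-11


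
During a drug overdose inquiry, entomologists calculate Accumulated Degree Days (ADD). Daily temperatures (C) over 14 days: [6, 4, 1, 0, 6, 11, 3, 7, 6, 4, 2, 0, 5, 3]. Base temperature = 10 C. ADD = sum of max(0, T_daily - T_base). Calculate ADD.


Computing ADD day by day:
Day 1: max(0, 6 - 10) = 0
Day 2: max(0, 4 - 10) = 0
Day 3: max(0, 1 - 10) = 0
Day 4: max(0, 0 - 10) = 0
Day 5: max(0, 6 - 10) = 0
Day 6: max(0, 11 - 10) = 1
Day 7: max(0, 3 - 10) = 0
Day 8: max(0, 7 - 10) = 0
Day 9: max(0, 6 - 10) = 0
Day 10: max(0, 4 - 10) = 0
Day 11: max(0, 2 - 10) = 0
Day 12: max(0, 0 - 10) = 0
Day 13: max(0, 5 - 10) = 0
Day 14: max(0, 3 - 10) = 0
Total ADD = 1

1


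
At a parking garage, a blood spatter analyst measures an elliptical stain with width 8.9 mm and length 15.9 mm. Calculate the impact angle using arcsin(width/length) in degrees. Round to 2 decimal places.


Blood spatter impact angle calculation:
width / length = 8.9 / 15.9 = 0.559748
angle = arcsin(0.559748)
angle = 34.04 degrees

34.04


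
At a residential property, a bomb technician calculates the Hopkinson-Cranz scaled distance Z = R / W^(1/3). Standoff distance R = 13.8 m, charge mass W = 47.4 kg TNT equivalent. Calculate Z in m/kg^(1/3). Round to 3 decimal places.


Scaled distance calculation:
W^(1/3) = 47.4^(1/3) = 3.619035
Z = R / W^(1/3) = 13.8 / 3.619035
Z = 3.813 m/kg^(1/3)

3.813


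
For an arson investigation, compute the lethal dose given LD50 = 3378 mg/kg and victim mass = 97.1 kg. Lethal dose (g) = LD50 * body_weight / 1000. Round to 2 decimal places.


Lethal dose calculation:
Lethal dose = LD50 * body_weight / 1000
= 3378 * 97.1 / 1000
= 328003.8 / 1000
= 328.00 g

328.00


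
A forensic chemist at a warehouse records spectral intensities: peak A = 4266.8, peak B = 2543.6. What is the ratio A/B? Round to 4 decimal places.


Spectral peak ratio:
Peak A = 4266.8 counts
Peak B = 2543.6 counts
Ratio = 4266.8 / 2543.6 = 1.6775

1.6775


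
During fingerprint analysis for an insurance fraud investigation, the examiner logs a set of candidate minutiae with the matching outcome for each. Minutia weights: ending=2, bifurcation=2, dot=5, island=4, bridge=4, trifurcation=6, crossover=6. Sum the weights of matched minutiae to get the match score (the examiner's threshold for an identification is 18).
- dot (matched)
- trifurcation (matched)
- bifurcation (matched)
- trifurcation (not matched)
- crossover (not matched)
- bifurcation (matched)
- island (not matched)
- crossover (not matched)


Weighted minutiae match score:
  dot: matched, +5 (running total 5)
  trifurcation: matched, +6 (running total 11)
  bifurcation: matched, +2 (running total 13)
  trifurcation: not matched, +0
  crossover: not matched, +0
  bifurcation: matched, +2 (running total 15)
  island: not matched, +0
  crossover: not matched, +0
Total score = 15
Threshold = 18; verdict = inconclusive

15


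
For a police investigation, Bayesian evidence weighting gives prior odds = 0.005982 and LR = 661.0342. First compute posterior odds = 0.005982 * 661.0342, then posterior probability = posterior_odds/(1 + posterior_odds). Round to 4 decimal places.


Bayesian evidence evaluation:
Posterior odds = prior_odds * LR = 0.005982 * 661.0342 = 3.954307
Posterior probability = posterior_odds / (1 + posterior_odds)
= 3.954307 / (1 + 3.954307)
= 3.954307 / 4.954307
= 0.7982

0.7982


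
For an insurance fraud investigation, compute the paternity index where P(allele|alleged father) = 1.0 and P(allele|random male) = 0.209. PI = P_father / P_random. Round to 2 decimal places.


Paternity Index calculation:
PI = P(allele|father) / P(allele|random)
PI = 1.0 / 0.209
PI = 4.78

4.78


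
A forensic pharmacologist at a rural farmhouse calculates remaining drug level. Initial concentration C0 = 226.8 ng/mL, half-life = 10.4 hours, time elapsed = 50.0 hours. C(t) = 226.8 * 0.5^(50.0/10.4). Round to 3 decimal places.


Drug concentration decay:
Number of half-lives = t / t_half = 50.0 / 10.4 = 4.807692
Decay factor = 0.5^4.807692 = 0.03570594
C(t) = 226.8 * 0.03570594 = 8.098 ng/mL

8.098


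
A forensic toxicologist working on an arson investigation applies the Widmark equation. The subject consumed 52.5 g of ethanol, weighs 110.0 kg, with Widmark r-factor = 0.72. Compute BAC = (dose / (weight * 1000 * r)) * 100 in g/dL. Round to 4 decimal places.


Applying the Widmark formula:
BAC = (dose_g / (body_wt * 1000 * r)) * 100
Denominator = 110.0 * 1000 * 0.72 = 79200
BAC = (52.5 / 79200) * 100
BAC = 0.0663 g/dL

0.0663


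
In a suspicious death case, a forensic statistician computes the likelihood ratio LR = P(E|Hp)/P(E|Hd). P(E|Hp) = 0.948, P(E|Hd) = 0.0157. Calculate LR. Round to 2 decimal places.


Likelihood ratio calculation:
LR = P(E|Hp) / P(E|Hd)
LR = 0.948 / 0.0157
LR = 60.38

60.38


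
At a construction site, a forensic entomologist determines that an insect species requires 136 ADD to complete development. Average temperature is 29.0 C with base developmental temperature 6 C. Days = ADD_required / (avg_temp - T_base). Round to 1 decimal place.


Insect development time:
Effective temperature = avg_temp - T_base = 29.0 - 6 = 23.0 C
Days = ADD / effective_temp = 136 / 23.0 = 5.9 days

5.9


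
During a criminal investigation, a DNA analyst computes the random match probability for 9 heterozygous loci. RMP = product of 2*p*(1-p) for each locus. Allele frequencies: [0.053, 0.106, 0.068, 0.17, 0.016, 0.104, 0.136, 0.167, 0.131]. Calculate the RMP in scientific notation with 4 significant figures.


Computing RMP for 9 loci:
Locus 1: 2 * 0.053 * 0.947 = 0.100382
Locus 2: 2 * 0.106 * 0.894 = 0.189528
Locus 3: 2 * 0.068 * 0.932 = 0.126752
Locus 4: 2 * 0.17 * 0.83 = 0.2822
Locus 5: 2 * 0.016 * 0.984 = 0.031488
Locus 6: 2 * 0.104 * 0.896 = 0.186368
Locus 7: 2 * 0.136 * 0.864 = 0.235008
Locus 8: 2 * 0.167 * 0.833 = 0.278222
Locus 9: 2 * 0.131 * 0.869 = 0.227678
RMP = 5.945e-08

5.945e-08


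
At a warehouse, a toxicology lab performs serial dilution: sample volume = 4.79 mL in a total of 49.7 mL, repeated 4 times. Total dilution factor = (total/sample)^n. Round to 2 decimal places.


Dilution factor calculation:
Single dilution = V_total / V_sample = 49.7 / 4.79 ≈ 10.375783
Number of dilutions = 4
Total DF = (49.7 / 4.79)^4 (full precision, rounded at the end) = 11590.00

11590.00


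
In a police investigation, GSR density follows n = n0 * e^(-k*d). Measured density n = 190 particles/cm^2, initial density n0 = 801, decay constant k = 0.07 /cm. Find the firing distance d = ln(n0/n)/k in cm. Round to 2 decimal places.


GSR distance calculation:
n0/n = 801 / 190 = 4.215789
ln(n0/n) = 1.438837
d = 1.438837 / 0.07 = 20.55 cm

20.55


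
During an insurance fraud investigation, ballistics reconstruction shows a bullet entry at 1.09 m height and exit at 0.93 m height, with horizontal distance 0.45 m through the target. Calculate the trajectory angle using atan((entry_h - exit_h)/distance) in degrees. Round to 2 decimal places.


Bullet trajectory angle:
Height difference = 1.09 - 0.93 = 0.16 m
angle = atan(0.16 / 0.45)
angle = atan(0.355556)
angle = 19.57 degrees

19.57


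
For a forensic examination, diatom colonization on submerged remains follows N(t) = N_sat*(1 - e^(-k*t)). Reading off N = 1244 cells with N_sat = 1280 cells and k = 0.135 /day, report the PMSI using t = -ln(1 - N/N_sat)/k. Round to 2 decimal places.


PMSI from diatom colonization curve:
N / N_sat = 1244 / 1280 = 0.971875
1 - N/N_sat = 0.028125
ln(1 - N/N_sat) = -3.571096
t = -ln(1 - N/N_sat) / k = -(-3.571096) / 0.135 = 26.45 days

26.45


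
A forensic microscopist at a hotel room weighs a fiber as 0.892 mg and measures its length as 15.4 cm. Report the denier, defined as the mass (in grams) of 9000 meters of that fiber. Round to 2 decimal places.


Denier calculation:
Mass in grams = 0.892 mg / 1000 = 0.000892 g
Length in meters = 15.4 cm / 100 = 0.154 m
Linear density = mass / length = 0.000892 / 0.154 = 0.00579221 g/m
Denier = (g/m) * 9000 = 0.00579221 * 9000 = 52.13

52.13


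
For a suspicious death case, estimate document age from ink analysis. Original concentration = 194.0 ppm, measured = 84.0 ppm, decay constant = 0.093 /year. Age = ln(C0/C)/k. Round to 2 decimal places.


Document age estimation:
C0/C = 194.0 / 84.0 = 2.309524
ln(C0/C) = 0.837041
t = 0.837041 / 0.093 = 9.00 years

9.00


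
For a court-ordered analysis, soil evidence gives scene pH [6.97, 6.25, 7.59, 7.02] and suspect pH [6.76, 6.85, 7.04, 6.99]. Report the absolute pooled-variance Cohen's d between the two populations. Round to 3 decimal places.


Pooled-variance Cohen's d for soil pH comparison:
Scene mean = 27.83 / 4 = 6.9575
Suspect mean = 27.64 / 4 = 6.91
Scene sample variance s_s^2 = 0.301558
Suspect sample variance s_c^2 = 0.016467
Pooled variance = ((n_s-1)*s_s^2 + (n_c-1)*s_c^2) / (n_s + n_c - 2) = 0.159012
Pooled SD = sqrt(0.159012) = 0.398763
Mean difference = 0.0475
|d| = |0.0475| / 0.398763 = 0.119

0.119


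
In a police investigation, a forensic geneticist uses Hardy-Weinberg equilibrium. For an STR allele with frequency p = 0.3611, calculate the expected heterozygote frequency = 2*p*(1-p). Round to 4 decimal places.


Hardy-Weinberg heterozygote frequency:
q = 1 - p = 1 - 0.3611 = 0.6389
2pq = 2 * 0.3611 * 0.6389 = 0.4614

0.4614


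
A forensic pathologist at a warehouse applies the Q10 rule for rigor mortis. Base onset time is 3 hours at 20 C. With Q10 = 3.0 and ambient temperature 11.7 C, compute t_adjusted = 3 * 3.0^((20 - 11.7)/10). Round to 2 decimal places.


Rigor mortis time adjustment:
Exponent = (T_ref - T_actual) / 10 = (20 - 11.7) / 10 = 0.83
Q10 factor = 3.0^0.83 = 2.48892
t_adjusted = 3 * 2.48892 = 7.47 hours

7.47


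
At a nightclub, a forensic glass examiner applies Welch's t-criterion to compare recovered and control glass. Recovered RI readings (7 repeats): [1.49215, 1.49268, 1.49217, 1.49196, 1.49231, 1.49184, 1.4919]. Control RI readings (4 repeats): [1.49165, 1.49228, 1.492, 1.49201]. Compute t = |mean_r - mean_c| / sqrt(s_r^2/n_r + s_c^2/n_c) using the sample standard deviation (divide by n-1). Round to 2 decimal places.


Welch's t-criterion for glass RI comparison:
Recovered mean = sum / n_r = 10.44501 / 7 = 1.4921443
Control mean = sum / n_c = 5.96794 / 4 = 1.491985
Recovered sample variance s_r^2 = 8.35619e-08
Control sample variance s_c^2 = 6.67e-08
Welch SE (unpooled) = sqrt(s_r^2/n_r + s_c^2/n_c) = sqrt(1.19374e-08 + 1.6675e-08) = sqrt(2.86124e-08) = 0.000169152
|mean_r - mean_c| = 0.000159286
t = 0.000159286 / 0.000169152 = 0.94

0.94


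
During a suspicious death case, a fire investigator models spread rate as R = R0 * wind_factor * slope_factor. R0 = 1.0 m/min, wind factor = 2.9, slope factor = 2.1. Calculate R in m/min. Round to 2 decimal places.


Fire spread rate calculation:
R = R0 * wind_factor * slope_factor
= 1.0 * 2.9 * 2.1
= 2.9 * 2.1
= 6.09 m/min

6.09


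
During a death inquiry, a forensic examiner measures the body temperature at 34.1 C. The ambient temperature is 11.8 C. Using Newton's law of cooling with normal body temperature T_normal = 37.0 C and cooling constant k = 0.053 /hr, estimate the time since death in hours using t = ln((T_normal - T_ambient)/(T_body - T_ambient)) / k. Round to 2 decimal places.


Using Newton's law of cooling:
t = ln((T_normal - T_ambient) / (T_body - T_ambient)) / k
T_normal - T_ambient = 25.2
T_body - T_ambient = 22.3
Ratio = 1.130045
ln(ratio) = 0.122257
t = 0.122257 / 0.053 = 2.31 hours

2.31


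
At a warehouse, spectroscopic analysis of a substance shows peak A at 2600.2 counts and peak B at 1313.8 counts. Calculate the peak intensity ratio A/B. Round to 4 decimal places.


Spectral peak ratio:
Peak A = 2600.2 counts
Peak B = 1313.8 counts
Ratio = 2600.2 / 1313.8 = 1.9791

1.9791


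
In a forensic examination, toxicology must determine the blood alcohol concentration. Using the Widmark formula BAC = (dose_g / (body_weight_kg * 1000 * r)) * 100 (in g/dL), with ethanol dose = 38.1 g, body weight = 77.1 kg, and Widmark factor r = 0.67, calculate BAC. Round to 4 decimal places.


Applying the Widmark formula:
BAC = (dose_g / (body_wt * 1000 * r)) * 100
Denominator = 77.1 * 1000 * 0.67 = 51657
BAC = (38.1 / 51657) * 100
BAC = 0.0738 g/dL

0.0738


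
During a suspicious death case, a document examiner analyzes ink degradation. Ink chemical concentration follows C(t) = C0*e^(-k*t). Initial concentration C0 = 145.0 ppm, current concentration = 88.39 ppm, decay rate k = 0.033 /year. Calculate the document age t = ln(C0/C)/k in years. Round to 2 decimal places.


Document age estimation:
C0/C = 145.0 / 88.39 = 1.640457
ln(C0/C) = 0.494975
t = 0.494975 / 0.033 = 15.00 years

15.00


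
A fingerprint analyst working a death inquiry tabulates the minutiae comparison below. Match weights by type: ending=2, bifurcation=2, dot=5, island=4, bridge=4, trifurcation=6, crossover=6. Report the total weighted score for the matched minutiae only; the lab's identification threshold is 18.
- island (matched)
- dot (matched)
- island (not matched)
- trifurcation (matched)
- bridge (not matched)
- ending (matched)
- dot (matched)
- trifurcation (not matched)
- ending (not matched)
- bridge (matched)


Weighted minutiae match score:
  island: matched, +4 (running total 4)
  dot: matched, +5 (running total 9)
  island: not matched, +0
  trifurcation: matched, +6 (running total 15)
  bridge: not matched, +0
  ending: matched, +2 (running total 17)
  dot: matched, +5 (running total 22)
  trifurcation: not matched, +0
  ending: not matched, +0
  bridge: matched, +4 (running total 26)
Total score = 26
Threshold = 18; verdict = identification

26


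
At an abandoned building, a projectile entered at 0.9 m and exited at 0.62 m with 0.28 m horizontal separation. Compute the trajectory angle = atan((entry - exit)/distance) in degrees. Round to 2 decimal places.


Bullet trajectory angle:
Height difference = 0.9 - 0.62 = 0.28 m
angle = atan(0.28 / 0.28)
angle = atan(1)
angle = 45.00 degrees

45.00


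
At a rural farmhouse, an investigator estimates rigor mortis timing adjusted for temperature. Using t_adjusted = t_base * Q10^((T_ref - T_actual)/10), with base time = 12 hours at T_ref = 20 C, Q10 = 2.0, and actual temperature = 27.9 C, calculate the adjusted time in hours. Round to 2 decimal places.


Rigor mortis time adjustment:
Exponent = (T_ref - T_actual) / 10 = (20 - 27.9) / 10 = -0.79
Q10 factor = 2.0^-0.79 = 0.57834
t_adjusted = 12 * 0.57834 = 6.94 hours

6.94


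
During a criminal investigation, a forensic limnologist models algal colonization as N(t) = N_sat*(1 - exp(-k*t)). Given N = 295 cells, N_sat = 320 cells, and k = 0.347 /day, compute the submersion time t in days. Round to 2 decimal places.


PMSI from diatom colonization curve:
N / N_sat = 295 / 320 = 0.921875
1 - N/N_sat = 0.078125
ln(1 - N/N_sat) = -2.549445
t = -ln(1 - N/N_sat) / k = -(-2.549445) / 0.347 = 7.35 days

7.35


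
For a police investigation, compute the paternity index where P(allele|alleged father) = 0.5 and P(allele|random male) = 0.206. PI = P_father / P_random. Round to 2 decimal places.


Paternity Index calculation:
PI = P(allele|father) / P(allele|random)
PI = 0.5 / 0.206
PI = 2.43

2.43


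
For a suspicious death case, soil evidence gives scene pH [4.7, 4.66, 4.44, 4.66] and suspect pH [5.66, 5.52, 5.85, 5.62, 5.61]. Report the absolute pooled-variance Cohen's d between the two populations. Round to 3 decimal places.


Pooled-variance Cohen's d for soil pH comparison:
Scene mean = 18.46 / 4 = 4.615
Suspect mean = 28.26 / 5 = 5.652
Scene sample variance s_s^2 = 0.013967
Suspect sample variance s_c^2 = 0.01487
Pooled variance = ((n_s-1)*s_s^2 + (n_c-1)*s_c^2) / (n_s + n_c - 2) = 0.014483
Pooled SD = sqrt(0.014483) = 0.120345
Mean difference = -1.037
|d| = |-1.037| / 0.120345 = 8.617

8.617


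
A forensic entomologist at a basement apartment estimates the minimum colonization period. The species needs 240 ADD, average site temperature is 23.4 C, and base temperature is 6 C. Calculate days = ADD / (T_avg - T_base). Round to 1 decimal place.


Insect development time:
Effective temperature = avg_temp - T_base = 23.4 - 6 = 17.4 C
Days = ADD / effective_temp = 240 / 17.4 = 13.8 days

13.8


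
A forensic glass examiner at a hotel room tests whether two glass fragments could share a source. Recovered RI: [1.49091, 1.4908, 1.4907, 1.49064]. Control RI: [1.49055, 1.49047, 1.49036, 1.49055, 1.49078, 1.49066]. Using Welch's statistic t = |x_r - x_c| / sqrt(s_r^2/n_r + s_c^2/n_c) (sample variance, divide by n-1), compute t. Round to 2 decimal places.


Welch's t-criterion for glass RI comparison:
Recovered mean = sum / n_r = 5.96305 / 4 = 1.4907625
Control mean = sum / n_c = 8.94337 / 6 = 1.4905617
Recovered sample variance s_r^2 = 1.4025e-08
Control sample variance s_c^2 = 2.13367e-08
Welch SE (unpooled) = sqrt(s_r^2/n_r + s_c^2/n_c) = sqrt(3.50625e-09 + 3.55611e-09) = sqrt(7.06236e-09) = 8.40378e-05
|mean_r - mean_c| = 0.000200833
t = 0.000200833 / 8.40378e-05 = 2.39

2.39


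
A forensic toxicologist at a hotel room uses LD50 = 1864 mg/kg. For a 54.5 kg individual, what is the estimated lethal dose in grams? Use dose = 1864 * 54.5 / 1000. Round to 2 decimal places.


Lethal dose calculation:
Lethal dose = LD50 * body_weight / 1000
= 1864 * 54.5 / 1000
= 101588 / 1000
= 101.59 g

101.59


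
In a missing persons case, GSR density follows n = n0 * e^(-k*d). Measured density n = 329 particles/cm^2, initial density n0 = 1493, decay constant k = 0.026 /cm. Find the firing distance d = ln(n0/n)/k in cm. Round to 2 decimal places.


GSR distance calculation:
n0/n = 1493 / 329 = 4.537994
ln(n0/n) = 1.512485
d = 1.512485 / 0.026 = 58.17 cm

58.17


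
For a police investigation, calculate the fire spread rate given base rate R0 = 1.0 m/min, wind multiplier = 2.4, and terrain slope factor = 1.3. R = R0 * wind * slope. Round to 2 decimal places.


Fire spread rate calculation:
R = R0 * wind_factor * slope_factor
= 1.0 * 2.4 * 1.3
= 2.4 * 1.3
= 3.12 m/min

3.12


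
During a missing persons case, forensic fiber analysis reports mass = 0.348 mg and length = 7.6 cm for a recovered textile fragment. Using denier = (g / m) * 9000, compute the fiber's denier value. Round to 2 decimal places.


Denier calculation:
Mass in grams = 0.348 mg / 1000 = 0.000348 g
Length in meters = 7.6 cm / 100 = 0.076 m
Linear density = mass / length = 0.000348 / 0.076 = 0.00457895 g/m
Denier = (g/m) * 9000 = 0.00457895 * 9000 = 41.21

41.21


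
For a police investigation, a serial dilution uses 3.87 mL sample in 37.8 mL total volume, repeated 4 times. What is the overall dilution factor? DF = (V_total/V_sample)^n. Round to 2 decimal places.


Dilution factor calculation:
Single dilution = V_total / V_sample = 37.8 / 3.87 ≈ 9.767442
Number of dilutions = 4
Total DF = (37.8 / 3.87)^4 (full precision, rounded at the end) = 9101.72

9101.72


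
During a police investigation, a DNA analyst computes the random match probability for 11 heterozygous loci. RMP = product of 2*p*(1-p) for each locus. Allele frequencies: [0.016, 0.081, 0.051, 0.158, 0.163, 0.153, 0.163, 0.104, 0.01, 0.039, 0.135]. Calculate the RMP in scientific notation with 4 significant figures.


Computing RMP for 11 loci:
Locus 1: 2 * 0.016 * 0.984 = 0.031488
Locus 2: 2 * 0.081 * 0.919 = 0.148878
Locus 3: 2 * 0.051 * 0.949 = 0.096798
Locus 4: 2 * 0.158 * 0.842 = 0.266072
Locus 5: 2 * 0.163 * 0.837 = 0.272862
Locus 6: 2 * 0.153 * 0.847 = 0.259182
Locus 7: 2 * 0.163 * 0.837 = 0.272862
Locus 8: 2 * 0.104 * 0.896 = 0.186368
Locus 9: 2 * 0.01 * 0.99 = 0.0198
Locus 10: 2 * 0.039 * 0.961 = 0.074958
Locus 11: 2 * 0.135 * 0.865 = 0.23355
RMP = 1.505e-10

1.505e-10


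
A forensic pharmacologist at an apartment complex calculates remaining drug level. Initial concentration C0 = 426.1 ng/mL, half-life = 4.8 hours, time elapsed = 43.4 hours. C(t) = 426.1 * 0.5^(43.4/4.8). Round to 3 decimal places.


Drug concentration decay:
Number of half-lives = t / t_half = 43.4 / 4.8 = 9.041667
Decay factor = 0.5^9.041667 = 0.00189752
C(t) = 426.1 * 0.00189752 = 0.809 ng/mL

0.809


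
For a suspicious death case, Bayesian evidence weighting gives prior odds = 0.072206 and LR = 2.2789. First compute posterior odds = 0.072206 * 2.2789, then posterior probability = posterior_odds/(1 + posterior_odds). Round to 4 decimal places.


Bayesian evidence evaluation:
Posterior odds = prior_odds * LR = 0.072206 * 2.2789 = 0.1645503
Posterior probability = posterior_odds / (1 + posterior_odds)
= 0.1645503 / (1 + 0.1645503)
= 0.1645503 / 1.1645503
= 0.1413

0.1413


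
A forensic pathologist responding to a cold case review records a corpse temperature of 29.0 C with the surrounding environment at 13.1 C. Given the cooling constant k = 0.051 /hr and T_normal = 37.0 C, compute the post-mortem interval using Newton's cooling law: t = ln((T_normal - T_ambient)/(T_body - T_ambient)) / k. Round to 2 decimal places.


Using Newton's law of cooling:
t = ln((T_normal - T_ambient) / (T_body - T_ambient)) / k
T_normal - T_ambient = 23.9
T_body - T_ambient = 15.9
Ratio = 1.503145
ln(ratio) = 0.40756
t = 0.40756 / 0.051 = 7.99 hours

7.99


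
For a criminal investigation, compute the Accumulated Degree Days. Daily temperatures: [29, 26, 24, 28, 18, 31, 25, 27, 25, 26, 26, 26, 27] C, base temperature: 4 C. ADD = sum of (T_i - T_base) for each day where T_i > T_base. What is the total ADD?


Computing ADD day by day:
Day 1: max(0, 29 - 4) = 25
Day 2: max(0, 26 - 4) = 22
Day 3: max(0, 24 - 4) = 20
Day 4: max(0, 28 - 4) = 24
Day 5: max(0, 18 - 4) = 14
Day 6: max(0, 31 - 4) = 27
Day 7: max(0, 25 - 4) = 21
Day 8: max(0, 27 - 4) = 23
Day 9: max(0, 25 - 4) = 21
Day 10: max(0, 26 - 4) = 22
Day 11: max(0, 26 - 4) = 22
Day 12: max(0, 26 - 4) = 22
Day 13: max(0, 27 - 4) = 23
Total ADD = 286

286


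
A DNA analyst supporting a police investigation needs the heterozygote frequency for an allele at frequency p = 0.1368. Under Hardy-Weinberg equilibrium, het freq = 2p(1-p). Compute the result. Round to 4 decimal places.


Hardy-Weinberg heterozygote frequency:
q = 1 - p = 1 - 0.1368 = 0.8632
2pq = 2 * 0.1368 * 0.8632 = 0.2362

0.2362


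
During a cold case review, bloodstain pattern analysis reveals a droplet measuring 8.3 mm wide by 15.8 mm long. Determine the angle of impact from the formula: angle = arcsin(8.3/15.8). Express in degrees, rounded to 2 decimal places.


Blood spatter impact angle calculation:
width / length = 8.3 / 15.8 = 0.525316
angle = arcsin(0.525316)
angle = 31.69 degrees

31.69


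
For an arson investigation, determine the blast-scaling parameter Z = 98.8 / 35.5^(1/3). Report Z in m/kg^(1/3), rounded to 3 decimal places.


Scaled distance calculation:
W^(1/3) = 35.5^(1/3) = 3.286569
Z = R / W^(1/3) = 98.8 / 3.286569
Z = 30.062 m/kg^(1/3)

30.062


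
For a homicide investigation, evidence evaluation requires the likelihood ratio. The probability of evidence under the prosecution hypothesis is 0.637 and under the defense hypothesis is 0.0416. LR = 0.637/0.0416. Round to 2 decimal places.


Likelihood ratio calculation:
LR = P(E|Hp) / P(E|Hd)
LR = 0.637 / 0.0416
LR = 15.31

15.31


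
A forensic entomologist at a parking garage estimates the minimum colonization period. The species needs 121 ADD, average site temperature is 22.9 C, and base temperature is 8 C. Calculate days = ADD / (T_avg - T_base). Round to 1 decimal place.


Insect development time:
Effective temperature = avg_temp - T_base = 22.9 - 8 = 14.9 C
Days = ADD / effective_temp = 121 / 14.9 = 8.1 days

8.1


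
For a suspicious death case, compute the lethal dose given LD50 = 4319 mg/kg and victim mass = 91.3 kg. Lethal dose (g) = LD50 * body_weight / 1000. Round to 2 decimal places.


Lethal dose calculation:
Lethal dose = LD50 * body_weight / 1000
= 4319 * 91.3 / 1000
= 394324.7 / 1000
= 394.32 g

394.32


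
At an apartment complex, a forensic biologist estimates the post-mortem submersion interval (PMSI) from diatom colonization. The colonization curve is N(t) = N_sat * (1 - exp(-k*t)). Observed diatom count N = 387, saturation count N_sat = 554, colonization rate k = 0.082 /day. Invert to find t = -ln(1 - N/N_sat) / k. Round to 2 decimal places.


PMSI from diatom colonization curve:
N / N_sat = 387 / 554 = 0.698556
1 - N/N_sat = 0.301444
ln(1 - N/N_sat) = -1.199171
t = -ln(1 - N/N_sat) / k = -(-1.199171) / 0.082 = 14.62 days

14.62


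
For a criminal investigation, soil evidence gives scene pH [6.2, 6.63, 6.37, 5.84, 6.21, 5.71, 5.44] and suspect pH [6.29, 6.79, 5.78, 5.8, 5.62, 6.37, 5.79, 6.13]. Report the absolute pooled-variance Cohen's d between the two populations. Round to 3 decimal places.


Pooled-variance Cohen's d for soil pH comparison:
Scene mean = 42.4 / 7 = 6.057143
Suspect mean = 48.57 / 8 = 6.07125
Scene sample variance s_s^2 = 0.169724
Suspect sample variance s_c^2 = 0.156898
Pooled variance = ((n_s-1)*s_s^2 + (n_c-1)*s_c^2) / (n_s + n_c - 2) = 0.162818
Pooled SD = sqrt(0.162818) = 0.403507
Mean difference = -0.014107
|d| = |-0.014107| / 0.403507 = 0.035

0.035


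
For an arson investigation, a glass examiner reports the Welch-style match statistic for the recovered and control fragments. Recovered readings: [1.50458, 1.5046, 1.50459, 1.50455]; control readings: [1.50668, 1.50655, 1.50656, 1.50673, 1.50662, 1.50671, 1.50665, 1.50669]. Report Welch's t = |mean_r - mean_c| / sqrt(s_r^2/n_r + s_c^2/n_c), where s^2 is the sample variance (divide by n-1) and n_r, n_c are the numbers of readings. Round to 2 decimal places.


Welch's t-criterion for glass RI comparison:
Recovered mean = sum / n_r = 6.01832 / 4 = 1.50458
Control mean = sum / n_c = 12.05319 / 8 = 1.5066488
Recovered sample variance s_r^2 = 4.66667e-10
Control sample variance s_c^2 = 4.49821e-09
Welch SE (unpooled) = sqrt(s_r^2/n_r + s_c^2/n_c) = sqrt(1.16667e-10 + 5.62277e-10) = sqrt(6.78944e-10) = 2.60566e-05
|mean_r - mean_c| = 0.00206875
t = 0.00206875 / 2.60566e-05 = 79.39

79.39


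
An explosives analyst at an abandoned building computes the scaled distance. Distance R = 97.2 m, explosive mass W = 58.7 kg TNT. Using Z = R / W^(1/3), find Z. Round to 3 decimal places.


Scaled distance calculation:
W^(1/3) = 58.7^(1/3) = 3.886387
Z = R / W^(1/3) = 97.2 / 3.886387
Z = 25.010 m/kg^(1/3)

25.010


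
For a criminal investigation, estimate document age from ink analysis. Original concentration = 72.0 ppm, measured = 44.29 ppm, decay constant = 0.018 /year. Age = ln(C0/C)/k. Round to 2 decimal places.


Document age estimation:
C0/C = 72.0 / 44.29 = 1.625649
ln(C0/C) = 0.485907
t = 0.485907 / 0.018 = 26.99 years

26.99


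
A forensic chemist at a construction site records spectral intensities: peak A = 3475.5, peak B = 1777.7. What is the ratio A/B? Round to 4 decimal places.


Spectral peak ratio:
Peak A = 3475.5 counts
Peak B = 1777.7 counts
Ratio = 3475.5 / 1777.7 = 1.9551

1.9551


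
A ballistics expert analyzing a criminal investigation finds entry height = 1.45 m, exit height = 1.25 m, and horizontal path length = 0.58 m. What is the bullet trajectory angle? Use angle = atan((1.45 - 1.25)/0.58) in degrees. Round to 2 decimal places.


Bullet trajectory angle:
Height difference = 1.45 - 1.25 = 0.2 m
angle = atan(0.2 / 0.58)
angle = atan(0.344828)
angle = 19.03 degrees

19.03


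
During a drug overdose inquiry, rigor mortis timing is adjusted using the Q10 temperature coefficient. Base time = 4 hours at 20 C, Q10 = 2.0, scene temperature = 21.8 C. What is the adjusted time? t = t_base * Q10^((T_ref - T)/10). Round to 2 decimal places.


Rigor mortis time adjustment:
Exponent = (T_ref - T_actual) / 10 = (20 - 21.8) / 10 = -0.18
Q10 factor = 2.0^-0.18 = 0.8827
t_adjusted = 4 * 0.8827 = 3.53 hours

3.53


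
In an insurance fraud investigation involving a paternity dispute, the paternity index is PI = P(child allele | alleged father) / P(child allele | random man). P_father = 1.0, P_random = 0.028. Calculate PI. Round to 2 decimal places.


Paternity Index calculation:
PI = P(allele|father) / P(allele|random)
PI = 1.0 / 0.028
PI = 35.71

35.71


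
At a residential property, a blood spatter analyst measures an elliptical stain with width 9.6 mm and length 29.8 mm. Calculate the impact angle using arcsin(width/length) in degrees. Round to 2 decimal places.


Blood spatter impact angle calculation:
width / length = 9.6 / 29.8 = 0.322148
angle = arcsin(0.322148)
angle = 18.79 degrees

18.79


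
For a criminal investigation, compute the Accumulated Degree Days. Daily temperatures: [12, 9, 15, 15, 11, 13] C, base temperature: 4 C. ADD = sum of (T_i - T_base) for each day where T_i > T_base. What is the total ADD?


Computing ADD day by day:
Day 1: max(0, 12 - 4) = 8
Day 2: max(0, 9 - 4) = 5
Day 3: max(0, 15 - 4) = 11
Day 4: max(0, 15 - 4) = 11
Day 5: max(0, 11 - 4) = 7
Day 6: max(0, 13 - 4) = 9
Total ADD = 51

51


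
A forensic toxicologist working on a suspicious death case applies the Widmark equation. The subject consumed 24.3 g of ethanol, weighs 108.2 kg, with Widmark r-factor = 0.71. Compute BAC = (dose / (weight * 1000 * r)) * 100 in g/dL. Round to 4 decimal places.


Applying the Widmark formula:
BAC = (dose_g / (body_wt * 1000 * r)) * 100
Denominator = 108.2 * 1000 * 0.71 = 76822
BAC = (24.3 / 76822) * 100
BAC = 0.0316 g/dL

0.0316


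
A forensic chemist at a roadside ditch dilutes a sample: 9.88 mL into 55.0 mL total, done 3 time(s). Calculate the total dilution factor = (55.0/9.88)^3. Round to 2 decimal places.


Dilution factor calculation:
Single dilution = V_total / V_sample = 55.0 / 9.88 ≈ 5.566802
Number of dilutions = 3
Total DF = (55.0 / 9.88)^3 (full precision, rounded at the end) = 172.51

172.51


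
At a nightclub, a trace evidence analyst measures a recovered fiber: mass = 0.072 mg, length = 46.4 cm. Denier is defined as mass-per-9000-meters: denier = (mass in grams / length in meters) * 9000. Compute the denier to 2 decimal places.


Denier calculation:
Mass in grams = 0.072 mg / 1000 = 0.000072 g
Length in meters = 46.4 cm / 100 = 0.464 m
Linear density = mass / length = 0.000072 / 0.464 = 0.00015517 g/m
Denier = (g/m) * 9000 = 0.00015517 * 9000 = 1.40

1.40


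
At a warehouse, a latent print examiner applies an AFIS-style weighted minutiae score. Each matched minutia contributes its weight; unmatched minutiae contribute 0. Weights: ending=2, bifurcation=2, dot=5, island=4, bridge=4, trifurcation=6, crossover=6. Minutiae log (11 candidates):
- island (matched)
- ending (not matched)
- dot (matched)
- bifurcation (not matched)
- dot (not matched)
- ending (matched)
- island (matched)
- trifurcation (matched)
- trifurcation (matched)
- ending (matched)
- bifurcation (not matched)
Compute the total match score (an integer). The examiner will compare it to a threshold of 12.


Weighted minutiae match score:
  island: matched, +4 (running total 4)
  ending: not matched, +0
  dot: matched, +5 (running total 9)
  bifurcation: not matched, +0
  dot: not matched, +0
  ending: matched, +2 (running total 11)
  island: matched, +4 (running total 15)
  trifurcation: matched, +6 (running total 21)
  trifurcation: matched, +6 (running total 27)
  ending: matched, +2 (running total 29)
  bifurcation: not matched, +0
Total score = 29
Threshold = 12; verdict = identification

29


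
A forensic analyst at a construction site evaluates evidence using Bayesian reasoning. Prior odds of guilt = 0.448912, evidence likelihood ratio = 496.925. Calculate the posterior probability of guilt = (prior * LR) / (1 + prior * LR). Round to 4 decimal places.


Bayesian evidence evaluation:
Posterior odds = prior_odds * LR = 0.448912 * 496.925 = 223.0756
Posterior probability = posterior_odds / (1 + posterior_odds)
= 223.0756 / (1 + 223.0756)
= 223.0756 / 224.0756
= 0.9955

0.9955


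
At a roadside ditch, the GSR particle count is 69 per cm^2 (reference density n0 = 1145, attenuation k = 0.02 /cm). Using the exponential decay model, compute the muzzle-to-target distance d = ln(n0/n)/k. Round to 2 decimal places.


GSR distance calculation:
n0/n = 1145 / 69 = 16.594203
ln(n0/n) = 2.809053
d = 2.809053 / 0.02 = 140.45 cm

140.45


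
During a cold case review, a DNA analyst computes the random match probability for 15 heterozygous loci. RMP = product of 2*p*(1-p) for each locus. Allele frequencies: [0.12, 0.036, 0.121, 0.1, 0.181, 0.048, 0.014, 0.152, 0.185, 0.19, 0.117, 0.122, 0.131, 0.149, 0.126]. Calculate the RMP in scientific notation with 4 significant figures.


Computing RMP for 15 loci:
Locus 1: 2 * 0.12 * 0.88 = 0.2112
Locus 2: 2 * 0.036 * 0.964 = 0.069408
Locus 3: 2 * 0.121 * 0.879 = 0.212718
Locus 4: 2 * 0.1 * 0.9 = 0.18
Locus 5: 2 * 0.181 * 0.819 = 0.296478
Locus 6: 2 * 0.048 * 0.952 = 0.091392
Locus 7: 2 * 0.014 * 0.986 = 0.027608
Locus 8: 2 * 0.152 * 0.848 = 0.257792
Locus 9: 2 * 0.185 * 0.815 = 0.30155
Locus 10: 2 * 0.19 * 0.81 = 0.3078
Locus 11: 2 * 0.117 * 0.883 = 0.206622
Locus 12: 2 * 0.122 * 0.878 = 0.214232
Locus 13: 2 * 0.131 * 0.869 = 0.227678
Locus 14: 2 * 0.149 * 0.851 = 0.253598
Locus 15: 2 * 0.126 * 0.874 = 0.220248
RMP = 5.655e-12

5.655e-12
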